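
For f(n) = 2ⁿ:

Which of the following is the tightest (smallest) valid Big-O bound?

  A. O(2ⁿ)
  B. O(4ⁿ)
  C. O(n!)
A

f(n) = 2ⁿ is O(2ⁿ).
All listed options are valid Big-O bounds (upper bounds),
but O(2ⁿ) is the tightest (smallest valid bound).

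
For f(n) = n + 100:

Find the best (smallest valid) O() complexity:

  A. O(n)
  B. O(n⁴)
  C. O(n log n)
A

f(n) = n + 100 is O(n).
All listed options are valid Big-O bounds (upper bounds),
but O(n) is the tightest (smallest valid bound).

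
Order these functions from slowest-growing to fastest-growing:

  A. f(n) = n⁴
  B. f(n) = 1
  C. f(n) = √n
B < C < A

Comparing growth rates:
B = 1 is O(1)
C = √n is O(√n)
A = n⁴ is O(n⁴)

Therefore, the order from slowest to fastest is: B < C < A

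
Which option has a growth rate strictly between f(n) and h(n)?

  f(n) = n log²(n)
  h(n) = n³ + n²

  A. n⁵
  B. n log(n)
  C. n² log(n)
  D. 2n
C

We need g(n) with n log²(n) = o(g(n)) and g(n) = o(n³ + n²), i.e. O(n log² n) ≺ g ≺ O(n³).
Check each option:
  A. n⁵ — O(n⁵) does not grow strictly slower than h(n)
  B. n log(n) — O(n log n) does not grow strictly faster than f(n)
  C. n² log(n) — O(n² log n) is strictly between O(n log² n) and O(n³) ✓
  D. 2n — O(n) does not grow strictly faster than f(n)

Only option C (n² log(n)) lies strictly between.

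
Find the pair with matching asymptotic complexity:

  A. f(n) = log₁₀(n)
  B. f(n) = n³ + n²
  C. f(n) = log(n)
A and C

Examining each function:
  A. log₁₀(n) is O(log n)
  B. n³ + n² is O(n³)
  C. log(n) is O(log n)

Functions A and C both have the same complexity class.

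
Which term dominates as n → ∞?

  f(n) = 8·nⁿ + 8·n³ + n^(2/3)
8·nⁿ

Looking at each term:
  - 8·nⁿ is O(nⁿ)
  - 8·n³ is O(n³)
  - n^(2/3) is O(n^(2/3))

The term 8·nⁿ (O(nⁿ)) grows fastest and dominates all others.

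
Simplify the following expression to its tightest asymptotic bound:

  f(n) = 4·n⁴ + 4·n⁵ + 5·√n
Θ(n⁵)

Order the terms by growth rate: 5·√n ≺ 4·n⁴ ≺ 4·n⁵.
The fastest-growing term 4·n⁵ dominates as n → ∞; dropping its constant factor gives Θ(n⁵).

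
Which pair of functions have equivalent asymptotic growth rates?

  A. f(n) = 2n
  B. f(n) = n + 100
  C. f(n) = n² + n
A and B

Examining each function:
  A. 2n is O(n)
  B. n + 100 is O(n)
  C. n² + n is O(n²)

Functions A and B both have the same complexity class.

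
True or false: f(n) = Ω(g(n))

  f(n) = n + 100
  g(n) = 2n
True

f(n) = n + 100 and g(n) = 2n are both O(n).
Big-Ω permits equal growth rates (f ≥ c·g for some c > 0), so f(n) = Ω(g(n)) is true.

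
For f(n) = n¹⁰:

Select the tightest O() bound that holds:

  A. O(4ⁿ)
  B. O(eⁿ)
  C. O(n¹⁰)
C

f(n) = n¹⁰ is O(n¹⁰).
All listed options are valid Big-O bounds (upper bounds),
but O(n¹⁰) is the tightest (smallest valid bound).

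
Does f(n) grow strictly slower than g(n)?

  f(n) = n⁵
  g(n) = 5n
False

f(n) = n⁵ is O(n⁵), and g(n) = 5n is O(n).
Since O(n⁵) grows faster than or equal to O(n), f(n) = o(g(n)) is false.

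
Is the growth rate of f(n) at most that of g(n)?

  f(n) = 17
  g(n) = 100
True

f(n) = 17 and g(n) = 100 are both O(1).
Big-O permits equal growth rates (f ≤ c·g for some c), so f(n) = O(g(n)) is true.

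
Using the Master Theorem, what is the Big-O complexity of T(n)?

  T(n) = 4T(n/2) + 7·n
Θ(n²)

Master Theorem: a = 4, b = 2, f(n) = 7·n.
Compute the critical exponent d = log₂(4) = 2.
Compare f(n) = Θ(n) against n^d:
  k = 1 < d = 2, so f(n) = O(n^(d-ε)) — Case 1.
  The recursion cost dominates: T(n) = Θ(n^d) = Θ(n²).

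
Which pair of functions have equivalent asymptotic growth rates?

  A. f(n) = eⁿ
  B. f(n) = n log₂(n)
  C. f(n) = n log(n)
B and C

Examining each function:
  A. eⁿ is O(eⁿ)
  B. n log₂(n) is O(n log n)
  C. n log(n) is O(n log n)

Functions B and C both have the same complexity class.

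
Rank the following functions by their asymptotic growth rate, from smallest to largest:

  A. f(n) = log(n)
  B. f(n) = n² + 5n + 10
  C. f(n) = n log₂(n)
A < C < B

Comparing growth rates:
A = log(n) is O(log n)
C = n log₂(n) is O(n log n)
B = n² + 5n + 10 is O(n²)

Therefore, the order from slowest to fastest is: A < C < B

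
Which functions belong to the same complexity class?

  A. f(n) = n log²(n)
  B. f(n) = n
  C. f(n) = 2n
B and C

Examining each function:
  A. n log²(n) is O(n log² n)
  B. n is O(n)
  C. 2n is O(n)

Functions B and C both have the same complexity class.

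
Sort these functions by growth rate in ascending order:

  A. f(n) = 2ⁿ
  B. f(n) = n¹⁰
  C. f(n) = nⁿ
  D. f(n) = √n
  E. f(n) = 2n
D < E < B < A < C

Comparing growth rates:
D = √n is O(√n)
E = 2n is O(n)
B = n¹⁰ is O(n¹⁰)
A = 2ⁿ is O(2ⁿ)
C = nⁿ is O(nⁿ)

Therefore, the order from slowest to fastest is: D < E < B < A < C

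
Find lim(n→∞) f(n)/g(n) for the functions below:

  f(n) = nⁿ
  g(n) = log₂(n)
∞

Since nⁿ (O(nⁿ)) grows faster than log₂(n) (O(log n)),
the ratio f(n)/g(n) → ∞ as n → ∞.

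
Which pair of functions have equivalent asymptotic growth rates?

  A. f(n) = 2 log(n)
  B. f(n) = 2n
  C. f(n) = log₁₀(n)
A and C

Examining each function:
  A. 2 log(n) is O(log n)
  B. 2n is O(n)
  C. log₁₀(n) is O(log n)

Functions A and C both have the same complexity class.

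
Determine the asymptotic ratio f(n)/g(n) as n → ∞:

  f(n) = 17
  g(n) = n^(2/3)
0

Since 17 (O(1)) grows slower than n^(2/3) (O(n^(2/3))),
the ratio f(n)/g(n) → 0 as n → ∞.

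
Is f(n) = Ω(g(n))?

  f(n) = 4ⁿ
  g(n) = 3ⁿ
True

f(n) = 4ⁿ is O(4ⁿ), and g(n) = 3ⁿ is O(3ⁿ).
Since O(4ⁿ) grows at least as fast as O(3ⁿ), f(n) = Ω(g(n)) is true.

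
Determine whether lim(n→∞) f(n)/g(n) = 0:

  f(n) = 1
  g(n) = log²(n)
True

f(n) = 1 is O(1), and g(n) = log²(n) is O(log² n).
Since O(1) grows strictly slower than O(log² n), f(n) = o(g(n)) is true.
This means lim(n→∞) f(n)/g(n) = 0.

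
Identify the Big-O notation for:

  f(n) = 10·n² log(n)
O(n² log n)

The dominant term in 10·n² log(n) is 10·n² log(n), which is Θ(n² log n).
Constants are absorbed, so the tightest bound is O(n² log n).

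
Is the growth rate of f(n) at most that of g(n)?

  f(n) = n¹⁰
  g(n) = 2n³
False

f(n) = n¹⁰ is O(n¹⁰), and g(n) = 2n³ is O(n³).
Since O(n¹⁰) grows faster than O(n³), f(n) = O(g(n)) is false.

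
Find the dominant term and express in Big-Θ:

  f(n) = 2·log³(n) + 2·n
Θ(n)

Order the terms by growth rate: 2·log³(n) ≺ 2·n.
The fastest-growing term 2·n dominates as n → ∞; dropping its constant factor gives Θ(n).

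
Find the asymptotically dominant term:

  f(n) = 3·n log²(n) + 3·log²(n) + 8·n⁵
8·n⁵

Looking at each term:
  - 3·n log²(n) is O(n log² n)
  - 3·log²(n) is O(log² n)
  - 8·n⁵ is O(n⁵)

The term 8·n⁵ (O(n⁵)) grows fastest and dominates all others.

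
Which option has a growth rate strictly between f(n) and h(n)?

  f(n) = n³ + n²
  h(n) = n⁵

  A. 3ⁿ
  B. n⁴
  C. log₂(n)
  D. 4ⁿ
B

We need g(n) with n³ + n² = o(g(n)) and g(n) = o(n⁵), i.e. O(n³) ≺ g ≺ O(n⁵).
Check each option:
  A. 3ⁿ — O(3ⁿ) does not grow strictly slower than h(n)
  B. n⁴ — O(n⁴) is strictly between O(n³) and O(n⁵) ✓
  C. log₂(n) — O(log n) does not grow strictly faster than f(n)
  D. 4ⁿ — O(4ⁿ) does not grow strictly slower than h(n)

Only option B (n⁴) lies strictly between.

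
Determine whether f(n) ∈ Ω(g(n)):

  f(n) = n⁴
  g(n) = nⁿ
False

f(n) = n⁴ is O(n⁴), and g(n) = nⁿ is O(nⁿ).
Since O(n⁴) grows slower than O(nⁿ), f(n) = Ω(g(n)) is false.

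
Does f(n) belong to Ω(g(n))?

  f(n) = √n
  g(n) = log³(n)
True

f(n) = √n is O(√n), and g(n) = log³(n) is O(log³ n).
Since O(√n) grows at least as fast as O(log³ n), f(n) = Ω(g(n)) is true.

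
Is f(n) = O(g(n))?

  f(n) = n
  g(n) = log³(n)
False

f(n) = n is O(n), and g(n) = log³(n) is O(log³ n).
Since O(n) grows faster than O(log³ n), f(n) = O(g(n)) is false.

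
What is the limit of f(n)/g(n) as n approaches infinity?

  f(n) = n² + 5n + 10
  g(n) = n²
1

Since n² + 5n + 10 and n² have the same growth rate (O(n²)),
the ratio converges to a constant: 1.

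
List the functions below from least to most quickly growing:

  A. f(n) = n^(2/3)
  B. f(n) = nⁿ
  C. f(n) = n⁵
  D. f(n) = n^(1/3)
D < A < C < B

Comparing growth rates:
D = n^(1/3) is O(n^(1/3))
A = n^(2/3) is O(n^(2/3))
C = n⁵ is O(n⁵)
B = nⁿ is O(nⁿ)

Therefore, the order from slowest to fastest is: D < A < C < B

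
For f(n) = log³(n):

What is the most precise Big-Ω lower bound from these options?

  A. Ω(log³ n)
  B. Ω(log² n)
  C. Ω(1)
A

f(n) = log³(n) is Ω(log³ n).
All listed options are valid Big-Ω bounds (lower bounds),
but Ω(log³ n) is the tightest (largest valid bound).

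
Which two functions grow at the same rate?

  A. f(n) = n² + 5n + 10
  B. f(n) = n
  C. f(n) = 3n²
A and C

Examining each function:
  A. n² + 5n + 10 is O(n²)
  B. n is O(n)
  C. 3n² is O(n²)

Functions A and C both have the same complexity class.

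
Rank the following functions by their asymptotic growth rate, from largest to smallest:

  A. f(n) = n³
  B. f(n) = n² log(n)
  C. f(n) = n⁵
C > A > B

Comparing growth rates:
C = n⁵ is O(n⁵)
A = n³ is O(n³)
B = n² log(n) is O(n² log n)

Therefore, the order from fastest to slowest is: C > A > B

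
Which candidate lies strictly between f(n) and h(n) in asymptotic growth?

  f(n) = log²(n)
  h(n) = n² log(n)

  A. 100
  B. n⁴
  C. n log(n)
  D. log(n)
C

We need g(n) with log²(n) = o(g(n)) and g(n) = o(n² log(n)), i.e. O(log² n) ≺ g ≺ O(n² log n).
Check each option:
  A. 100 — O(1) does not grow strictly faster than f(n)
  B. n⁴ — O(n⁴) does not grow strictly slower than h(n)
  C. n log(n) — O(n log n) is strictly between O(log² n) and O(n² log n) ✓
  D. log(n) — O(log n) does not grow strictly faster than f(n)

Only option C (n log(n)) lies strictly between.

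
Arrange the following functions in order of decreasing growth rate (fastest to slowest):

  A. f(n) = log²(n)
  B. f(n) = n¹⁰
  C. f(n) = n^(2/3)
B > C > A

Comparing growth rates:
B = n¹⁰ is O(n¹⁰)
C = n^(2/3) is O(n^(2/3))
A = log²(n) is O(log² n)

Therefore, the order from fastest to slowest is: B > C > A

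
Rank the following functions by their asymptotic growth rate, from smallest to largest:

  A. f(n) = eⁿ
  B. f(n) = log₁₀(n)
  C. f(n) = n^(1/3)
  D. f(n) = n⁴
B < C < D < A

Comparing growth rates:
B = log₁₀(n) is O(log n)
C = n^(1/3) is O(n^(1/3))
D = n⁴ is O(n⁴)
A = eⁿ is O(eⁿ)

Therefore, the order from slowest to fastest is: B < C < D < A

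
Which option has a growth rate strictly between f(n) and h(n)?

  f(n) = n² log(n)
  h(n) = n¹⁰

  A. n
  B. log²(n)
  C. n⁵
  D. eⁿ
C

We need g(n) with n² log(n) = o(g(n)) and g(n) = o(n¹⁰), i.e. O(n² log n) ≺ g ≺ O(n¹⁰).
Check each option:
  A. n — O(n) does not grow strictly faster than f(n)
  B. log²(n) — O(log² n) does not grow strictly faster than f(n)
  C. n⁵ — O(n⁵) is strictly between O(n² log n) and O(n¹⁰) ✓
  D. eⁿ — O(eⁿ) does not grow strictly slower than h(n)

Only option C (n⁵) lies strictly between.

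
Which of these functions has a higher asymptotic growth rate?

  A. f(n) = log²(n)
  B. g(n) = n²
B

f(n) = log²(n) is O(log² n), while g(n) = n² is O(n²).
Since O(n²) grows faster than O(log² n), g(n) dominates.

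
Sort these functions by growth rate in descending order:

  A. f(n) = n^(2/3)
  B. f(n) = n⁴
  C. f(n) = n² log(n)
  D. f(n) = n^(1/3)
B > C > A > D

Comparing growth rates:
B = n⁴ is O(n⁴)
C = n² log(n) is O(n² log n)
A = n^(2/3) is O(n^(2/3))
D = n^(1/3) is O(n^(1/3))

Therefore, the order from fastest to slowest is: B > C > A > D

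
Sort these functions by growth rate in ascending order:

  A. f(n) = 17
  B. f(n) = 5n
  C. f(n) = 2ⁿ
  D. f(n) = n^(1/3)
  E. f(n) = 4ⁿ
A < D < B < C < E

Comparing growth rates:
A = 17 is O(1)
D = n^(1/3) is O(n^(1/3))
B = 5n is O(n)
C = 2ⁿ is O(2ⁿ)
E = 4ⁿ is O(4ⁿ)

Therefore, the order from slowest to fastest is: A < D < B < C < E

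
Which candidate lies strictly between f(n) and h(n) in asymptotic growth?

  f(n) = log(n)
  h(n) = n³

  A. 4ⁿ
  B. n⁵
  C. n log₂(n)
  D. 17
C

We need g(n) with log(n) = o(g(n)) and g(n) = o(n³), i.e. O(log n) ≺ g ≺ O(n³).
Check each option:
  A. 4ⁿ — O(4ⁿ) does not grow strictly slower than h(n)
  B. n⁵ — O(n⁵) does not grow strictly slower than h(n)
  C. n log₂(n) — O(n log n) is strictly between O(log n) and O(n³) ✓
  D. 17 — O(1) does not grow strictly faster than f(n)

Only option C (n log₂(n)) lies strictly between.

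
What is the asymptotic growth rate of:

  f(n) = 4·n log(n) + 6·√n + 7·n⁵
Θ(n⁵)

Order the terms by growth rate: 6·√n ≺ 4·n log(n) ≺ 7·n⁵.
The fastest-growing term 7·n⁵ dominates as n → ∞; dropping its constant factor gives Θ(n⁵).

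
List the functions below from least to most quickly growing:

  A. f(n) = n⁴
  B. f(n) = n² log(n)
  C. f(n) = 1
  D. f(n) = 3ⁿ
C < B < A < D

Comparing growth rates:
C = 1 is O(1)
B = n² log(n) is O(n² log n)
A = n⁴ is O(n⁴)
D = 3ⁿ is O(3ⁿ)

Therefore, the order from slowest to fastest is: C < B < A < D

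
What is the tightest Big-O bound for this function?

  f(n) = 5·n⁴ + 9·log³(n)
O(n⁴)

The dominant term in 5·n⁴ + 9·log³(n) is 5·n⁴, which is Θ(n⁴).
Lower-order terms (9·log³(n)) are asymptotically negligible.
Constants are absorbed, so the tightest bound is O(n⁴).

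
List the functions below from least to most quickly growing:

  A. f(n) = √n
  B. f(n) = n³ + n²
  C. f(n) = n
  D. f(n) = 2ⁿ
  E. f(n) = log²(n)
E < A < C < B < D

Comparing growth rates:
E = log²(n) is O(log² n)
A = √n is O(√n)
C = n is O(n)
B = n³ + n² is O(n³)
D = 2ⁿ is O(2ⁿ)

Therefore, the order from slowest to fastest is: E < A < C < B < D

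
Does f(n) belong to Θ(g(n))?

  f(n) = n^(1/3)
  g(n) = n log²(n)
False

f(n) = n^(1/3) is O(n^(1/3)), and g(n) = n log²(n) is O(n log² n).
Since they have different growth rates, f(n) = Θ(g(n)) is false.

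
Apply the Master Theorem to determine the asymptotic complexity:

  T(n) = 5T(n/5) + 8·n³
Θ(n³)

Master Theorem: a = 5, b = 5, f(n) = 8·n³.
Compute the critical exponent d = log₅(5) = 1.
Compare f(n) = Θ(n³) against n^d:
  k = 3 > d = 1, so f(n) = Ω(n^(d+ε)) — Case 3.
  Regularity: a·(n/b)^3/n^3 = a/b^3 = 5/125 < 1 ✓.
  The top-level work dominates: T(n) = Θ(f(n)) = Θ(n³).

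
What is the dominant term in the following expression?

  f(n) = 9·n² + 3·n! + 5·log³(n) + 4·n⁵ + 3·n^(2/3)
3·n!

Looking at each term:
  - 9·n² is O(n²)
  - 3·n! is O(n!)
  - 5·log³(n) is O(log³ n)
  - 4·n⁵ is O(n⁵)
  - 3·n^(2/3) is O(n^(2/3))

The term 3·n! (O(n!)) grows fastest and dominates all others.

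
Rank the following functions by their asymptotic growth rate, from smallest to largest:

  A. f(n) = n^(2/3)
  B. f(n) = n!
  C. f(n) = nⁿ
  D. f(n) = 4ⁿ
A < D < B < C

Comparing growth rates:
A = n^(2/3) is O(n^(2/3))
D = 4ⁿ is O(4ⁿ)
B = n! is O(n!)
C = nⁿ is O(nⁿ)

Therefore, the order from slowest to fastest is: A < D < B < C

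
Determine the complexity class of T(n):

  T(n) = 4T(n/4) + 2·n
Θ(n log n)

Master Theorem: a = 4, b = 4, f(n) = 2·n.
Compute the critical exponent d = log₄(4) = 1.
Compare f(n) = Θ(n) against n^d:
  k = 1 = d, so f(n) = Θ(n^d) — Case 2.
  Work is balanced across levels: T(n) = Θ(n^d log n) = Θ(n log n).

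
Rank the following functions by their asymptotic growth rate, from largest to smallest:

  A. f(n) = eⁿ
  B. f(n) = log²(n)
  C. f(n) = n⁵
A > C > B

Comparing growth rates:
A = eⁿ is O(eⁿ)
C = n⁵ is O(n⁵)
B = log²(n) is O(log² n)

Therefore, the order from fastest to slowest is: A > C > B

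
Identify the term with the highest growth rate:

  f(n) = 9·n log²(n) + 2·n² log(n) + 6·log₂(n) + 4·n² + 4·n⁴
4·n⁴

Looking at each term:
  - 9·n log²(n) is O(n log² n)
  - 2·n² log(n) is O(n² log n)
  - 6·log₂(n) is O(log n)
  - 4·n² is O(n²)
  - 4·n⁴ is O(n⁴)

The term 4·n⁴ (O(n⁴)) grows fastest and dominates all others.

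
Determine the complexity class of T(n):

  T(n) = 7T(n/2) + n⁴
Θ(n⁴)

Master Theorem: a = 7, b = 2, f(n) = n⁴.
Compute the critical exponent d = log₂(7) = 2.807.
Compare f(n) = Θ(n⁴) against n^d:
  k = 4 > d = 2.807, so f(n) = Ω(n^(d+ε)) — Case 3.
  Regularity: a·(n/b)^4/n^4 = a/b^4 = 7/16 < 1 ✓.
  The top-level work dominates: T(n) = Θ(f(n)) = Θ(n⁴).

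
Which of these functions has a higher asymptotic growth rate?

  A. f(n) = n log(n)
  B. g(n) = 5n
A

f(n) = n log(n) is O(n log n), while g(n) = 5n is O(n).
Since O(n log n) grows faster than O(n), f(n) dominates.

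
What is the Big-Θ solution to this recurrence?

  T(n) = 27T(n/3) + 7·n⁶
Θ(n⁶)

Master Theorem: a = 27, b = 3, f(n) = 7·n⁶.
Compute the critical exponent d = log₃(27) = 3.
Compare f(n) = Θ(n⁶) against n^d:
  k = 6 > d = 3, so f(n) = Ω(n^(d+ε)) — Case 3.
  Regularity: a·(n/b)^6/n^6 = a/b^6 = 27/729 < 1 ✓.
  The top-level work dominates: T(n) = Θ(f(n)) = Θ(n⁶).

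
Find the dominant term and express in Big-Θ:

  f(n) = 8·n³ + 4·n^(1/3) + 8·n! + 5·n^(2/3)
Θ(n!)

Order the terms by growth rate: 4·n^(1/3) ≺ 5·n^(2/3) ≺ 8·n³ ≺ 8·n!.
The fastest-growing term 8·n! dominates as n → ∞; dropping its constant factor gives Θ(n!).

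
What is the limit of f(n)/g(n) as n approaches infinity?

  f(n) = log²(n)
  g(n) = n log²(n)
0

Since log²(n) (O(log² n)) grows slower than n log²(n) (O(n log² n)),
the ratio f(n)/g(n) → 0 as n → ∞.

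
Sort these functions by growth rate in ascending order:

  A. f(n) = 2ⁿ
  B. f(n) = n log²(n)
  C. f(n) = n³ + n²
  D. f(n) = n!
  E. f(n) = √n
E < B < C < A < D

Comparing growth rates:
E = √n is O(√n)
B = n log²(n) is O(n log² n)
C = n³ + n² is O(n³)
A = 2ⁿ is O(2ⁿ)
D = n! is O(n!)

Therefore, the order from slowest to fastest is: E < B < C < A < D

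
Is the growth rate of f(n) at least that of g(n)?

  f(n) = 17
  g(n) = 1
True

f(n) = 17 and g(n) = 1 are both O(1).
Big-Ω permits equal growth rates (f ≥ c·g for some c > 0), so f(n) = Ω(g(n)) is true.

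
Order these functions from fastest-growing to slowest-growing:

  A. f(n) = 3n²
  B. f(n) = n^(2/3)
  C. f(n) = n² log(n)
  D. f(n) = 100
C > A > B > D

Comparing growth rates:
C = n² log(n) is O(n² log n)
A = 3n² is O(n²)
B = n^(2/3) is O(n^(2/3))
D = 100 is O(1)

Therefore, the order from fastest to slowest is: C > A > B > D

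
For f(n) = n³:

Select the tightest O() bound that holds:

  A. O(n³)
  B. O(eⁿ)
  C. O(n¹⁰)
A

f(n) = n³ is O(n³).
All listed options are valid Big-O bounds (upper bounds),
but O(n³) is the tightest (smallest valid bound).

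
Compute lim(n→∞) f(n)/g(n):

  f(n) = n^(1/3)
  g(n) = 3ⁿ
0

Since n^(1/3) (O(n^(1/3))) grows slower than 3ⁿ (O(3ⁿ)),
the ratio f(n)/g(n) → 0 as n → ∞.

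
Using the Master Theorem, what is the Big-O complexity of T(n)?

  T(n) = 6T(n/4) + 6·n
Θ(n^log₄(6))

Master Theorem: a = 6, b = 4, f(n) = 6·n.
Compute the critical exponent d = log₄(6) = 1.292.
Compare f(n) = Θ(n) against n^d:
  k = 1 < d = 1.292, so f(n) = O(n^(d-ε)) — Case 1.
  The recursion cost dominates: T(n) = Θ(n^d) = Θ(n^log₄(6)).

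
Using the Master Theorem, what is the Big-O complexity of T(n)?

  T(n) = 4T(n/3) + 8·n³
Θ(n³)

Master Theorem: a = 4, b = 3, f(n) = 8·n³.
Compute the critical exponent d = log₃(4) = 1.262.
Compare f(n) = Θ(n³) against n^d:
  k = 3 > d = 1.262, so f(n) = Ω(n^(d+ε)) — Case 3.
  Regularity: a·(n/b)^3/n^3 = a/b^3 = 4/27 < 1 ✓.
  The top-level work dominates: T(n) = Θ(f(n)) = Θ(n³).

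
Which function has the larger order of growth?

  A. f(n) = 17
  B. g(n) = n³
B

f(n) = 17 is O(1), while g(n) = n³ is O(n³).
Since O(n³) grows faster than O(1), g(n) dominates.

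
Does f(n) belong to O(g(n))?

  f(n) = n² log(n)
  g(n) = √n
False

f(n) = n² log(n) is O(n² log n), and g(n) = √n is O(√n).
Since O(n² log n) grows faster than O(√n), f(n) = O(g(n)) is false.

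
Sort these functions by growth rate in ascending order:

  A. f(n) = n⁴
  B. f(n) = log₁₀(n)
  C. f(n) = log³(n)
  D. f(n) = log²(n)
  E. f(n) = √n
B < D < C < E < A

Comparing growth rates:
B = log₁₀(n) is O(log n)
D = log²(n) is O(log² n)
C = log³(n) is O(log³ n)
E = √n is O(√n)
A = n⁴ is O(n⁴)

Therefore, the order from slowest to fastest is: B < D < C < E < A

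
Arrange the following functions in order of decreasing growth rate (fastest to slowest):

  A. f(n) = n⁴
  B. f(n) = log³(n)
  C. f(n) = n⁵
C > A > B

Comparing growth rates:
C = n⁵ is O(n⁵)
A = n⁴ is O(n⁴)
B = log³(n) is O(log³ n)

Therefore, the order from fastest to slowest is: C > A > B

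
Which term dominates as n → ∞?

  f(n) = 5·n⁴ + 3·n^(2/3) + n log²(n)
5·n⁴

Looking at each term:
  - 5·n⁴ is O(n⁴)
  - 3·n^(2/3) is O(n^(2/3))
  - n log²(n) is O(n log² n)

The term 5·n⁴ (O(n⁴)) grows fastest and dominates all others.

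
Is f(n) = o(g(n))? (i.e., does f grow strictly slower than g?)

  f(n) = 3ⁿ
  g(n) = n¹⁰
False

f(n) = 3ⁿ is O(3ⁿ), and g(n) = n¹⁰ is O(n¹⁰).
Since O(3ⁿ) grows faster than or equal to O(n¹⁰), f(n) = o(g(n)) is false.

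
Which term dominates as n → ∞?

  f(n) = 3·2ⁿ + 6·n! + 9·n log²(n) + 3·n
6·n!

Looking at each term:
  - 3·2ⁿ is O(2ⁿ)
  - 6·n! is O(n!)
  - 9·n log²(n) is O(n log² n)
  - 3·n is O(n)

The term 6·n! (O(n!)) grows fastest and dominates all others.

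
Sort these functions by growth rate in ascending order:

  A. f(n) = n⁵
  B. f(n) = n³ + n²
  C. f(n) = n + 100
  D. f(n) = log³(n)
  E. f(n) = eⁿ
D < C < B < A < E

Comparing growth rates:
D = log³(n) is O(log³ n)
C = n + 100 is O(n)
B = n³ + n² is O(n³)
A = n⁵ is O(n⁵)
E = eⁿ is O(eⁿ)

Therefore, the order from slowest to fastest is: D < C < B < A < E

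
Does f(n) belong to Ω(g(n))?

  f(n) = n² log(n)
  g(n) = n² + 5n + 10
True

f(n) = n² log(n) is O(n² log n), and g(n) = n² + 5n + 10 is O(n²).
Since O(n² log n) grows at least as fast as O(n²), f(n) = Ω(g(n)) is true.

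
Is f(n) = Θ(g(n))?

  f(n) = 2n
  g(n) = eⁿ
False

f(n) = 2n is O(n), and g(n) = eⁿ is O(eⁿ).
Since they have different growth rates, f(n) = Θ(g(n)) is false.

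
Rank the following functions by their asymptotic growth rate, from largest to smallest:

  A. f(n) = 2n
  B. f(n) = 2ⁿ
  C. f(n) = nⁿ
C > B > A

Comparing growth rates:
C = nⁿ is O(nⁿ)
B = 2ⁿ is O(2ⁿ)
A = 2n is O(n)

Therefore, the order from fastest to slowest is: C > B > A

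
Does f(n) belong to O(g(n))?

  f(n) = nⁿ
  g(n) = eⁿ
False

f(n) = nⁿ is O(nⁿ), and g(n) = eⁿ is O(eⁿ).
Since O(nⁿ) grows faster than O(eⁿ), f(n) = O(g(n)) is false.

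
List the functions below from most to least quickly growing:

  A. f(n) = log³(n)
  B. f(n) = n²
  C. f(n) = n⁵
C > B > A

Comparing growth rates:
C = n⁵ is O(n⁵)
B = n² is O(n²)
A = log³(n) is O(log³ n)

Therefore, the order from fastest to slowest is: C > B > A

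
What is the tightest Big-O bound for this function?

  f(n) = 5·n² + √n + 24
O(n²)

The dominant term in 5·n² + √n + 24 is 5·n², which is Θ(n²).
Lower-order terms (√n, 24) are asymptotically negligible.
Constants are absorbed, so the tightest bound is O(n²).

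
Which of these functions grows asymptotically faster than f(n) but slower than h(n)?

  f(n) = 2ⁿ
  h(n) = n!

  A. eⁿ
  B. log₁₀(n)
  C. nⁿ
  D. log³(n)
A

We need g(n) with 2ⁿ = o(g(n)) and g(n) = o(n!), i.e. O(2ⁿ) ≺ g ≺ O(n!).
Check each option:
  A. eⁿ — O(eⁿ) is strictly between O(2ⁿ) and O(n!) ✓
  B. log₁₀(n) — O(log n) does not grow strictly faster than f(n)
  C. nⁿ — O(nⁿ) does not grow strictly slower than h(n)
  D. log³(n) — O(log³ n) does not grow strictly faster than f(n)

Only option A (eⁿ) lies strictly between.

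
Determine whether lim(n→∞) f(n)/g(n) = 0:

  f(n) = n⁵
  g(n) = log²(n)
False

f(n) = n⁵ is O(n⁵), and g(n) = log²(n) is O(log² n).
Since O(n⁵) grows faster than or equal to O(log² n), f(n) = o(g(n)) is false.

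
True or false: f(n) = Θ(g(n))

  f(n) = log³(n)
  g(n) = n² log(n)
False

f(n) = log³(n) is O(log³ n), and g(n) = n² log(n) is O(n² log n).
Since they have different growth rates, f(n) = Θ(g(n)) is false.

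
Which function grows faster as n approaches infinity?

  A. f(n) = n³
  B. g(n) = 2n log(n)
A

f(n) = n³ is O(n³), while g(n) = 2n log(n) is O(n log n).
Since O(n³) grows faster than O(n log n), f(n) dominates.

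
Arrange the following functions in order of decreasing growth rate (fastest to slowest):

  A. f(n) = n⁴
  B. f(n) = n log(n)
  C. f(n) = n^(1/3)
A > B > C

Comparing growth rates:
A = n⁴ is O(n⁴)
B = n log(n) is O(n log n)
C = n^(1/3) is O(n^(1/3))

Therefore, the order from fastest to slowest is: A > B > C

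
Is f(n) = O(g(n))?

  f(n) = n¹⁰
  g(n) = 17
False

f(n) = n¹⁰ is O(n¹⁰), and g(n) = 17 is O(1).
Since O(n¹⁰) grows faster than O(1), f(n) = O(g(n)) is false.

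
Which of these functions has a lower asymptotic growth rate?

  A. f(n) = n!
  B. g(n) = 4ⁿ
B

f(n) = n! is O(n!), while g(n) = 4ⁿ is O(4ⁿ).
Since O(4ⁿ) grows slower than O(n!), g(n) is dominated.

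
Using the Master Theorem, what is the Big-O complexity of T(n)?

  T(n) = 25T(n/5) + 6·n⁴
Θ(n⁴)

Master Theorem: a = 25, b = 5, f(n) = 6·n⁴.
Compute the critical exponent d = log₅(25) = 2.
Compare f(n) = Θ(n⁴) against n^d:
  k = 4 > d = 2, so f(n) = Ω(n^(d+ε)) — Case 3.
  Regularity: a·(n/b)^4/n^4 = a/b^4 = 25/625 < 1 ✓.
  The top-level work dominates: T(n) = Θ(f(n)) = Θ(n⁴).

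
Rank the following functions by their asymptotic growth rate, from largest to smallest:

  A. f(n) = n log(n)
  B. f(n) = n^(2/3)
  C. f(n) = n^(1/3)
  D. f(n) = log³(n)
A > B > C > D

Comparing growth rates:
A = n log(n) is O(n log n)
B = n^(2/3) is O(n^(2/3))
C = n^(1/3) is O(n^(1/3))
D = log³(n) is O(log³ n)

Therefore, the order from fastest to slowest is: A > B > C > D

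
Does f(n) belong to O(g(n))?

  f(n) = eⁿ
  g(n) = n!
True

f(n) = eⁿ is O(eⁿ), and g(n) = n! is O(n!).
Since O(eⁿ) ⊆ O(n!) (f grows no faster than g), f(n) = O(g(n)) is true.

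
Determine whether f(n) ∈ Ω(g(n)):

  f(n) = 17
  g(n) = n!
False

f(n) = 17 is O(1), and g(n) = n! is O(n!).
Since O(1) grows slower than O(n!), f(n) = Ω(g(n)) is false.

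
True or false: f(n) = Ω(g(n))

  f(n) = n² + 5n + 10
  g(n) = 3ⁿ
False

f(n) = n² + 5n + 10 is O(n²), and g(n) = 3ⁿ is O(3ⁿ).
Since O(n²) grows slower than O(3ⁿ), f(n) = Ω(g(n)) is false.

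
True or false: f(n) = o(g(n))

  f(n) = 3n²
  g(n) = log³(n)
False

f(n) = 3n² is O(n²), and g(n) = log³(n) is O(log³ n).
Since O(n²) grows faster than or equal to O(log³ n), f(n) = o(g(n)) is false.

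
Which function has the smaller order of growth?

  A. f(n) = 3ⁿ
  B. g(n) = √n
B

f(n) = 3ⁿ is O(3ⁿ), while g(n) = √n is O(√n).
Since O(√n) grows slower than O(3ⁿ), g(n) is dominated.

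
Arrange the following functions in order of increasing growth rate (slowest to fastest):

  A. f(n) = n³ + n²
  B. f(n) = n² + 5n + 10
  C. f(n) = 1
C < B < A

Comparing growth rates:
C = 1 is O(1)
B = n² + 5n + 10 is O(n²)
A = n³ + n² is O(n³)

Therefore, the order from slowest to fastest is: C < B < A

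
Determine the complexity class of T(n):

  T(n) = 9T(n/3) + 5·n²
Θ(n² log n)

Master Theorem: a = 9, b = 3, f(n) = 5·n².
Compute the critical exponent d = log₃(9) = 2.
Compare f(n) = Θ(n²) against n^d:
  k = 2 = d, so f(n) = Θ(n^d) — Case 2.
  Work is balanced across levels: T(n) = Θ(n^d log n) = Θ(n² log n).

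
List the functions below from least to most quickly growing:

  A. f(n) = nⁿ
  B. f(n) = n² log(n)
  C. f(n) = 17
C < B < A

Comparing growth rates:
C = 17 is O(1)
B = n² log(n) is O(n² log n)
A = nⁿ is O(nⁿ)

Therefore, the order from slowest to fastest is: C < B < A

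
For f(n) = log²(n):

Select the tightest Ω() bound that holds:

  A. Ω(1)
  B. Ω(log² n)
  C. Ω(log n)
B

f(n) = log²(n) is Ω(log² n).
All listed options are valid Big-Ω bounds (lower bounds),
but Ω(log² n) is the tightest (largest valid bound).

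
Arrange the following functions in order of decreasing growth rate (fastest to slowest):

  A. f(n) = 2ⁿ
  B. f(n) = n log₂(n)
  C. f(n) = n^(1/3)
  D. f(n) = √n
A > B > D > C

Comparing growth rates:
A = 2ⁿ is O(2ⁿ)
B = n log₂(n) is O(n log n)
D = √n is O(√n)
C = n^(1/3) is O(n^(1/3))

Therefore, the order from fastest to slowest is: A > B > D > C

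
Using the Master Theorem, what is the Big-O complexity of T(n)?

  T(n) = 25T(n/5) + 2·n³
Θ(n³)

Master Theorem: a = 25, b = 5, f(n) = 2·n³.
Compute the critical exponent d = log₅(25) = 2.
Compare f(n) = Θ(n³) against n^d:
  k = 3 > d = 2, so f(n) = Ω(n^(d+ε)) — Case 3.
  Regularity: a·(n/b)^3/n^3 = a/b^3 = 25/125 < 1 ✓.
  The top-level work dominates: T(n) = Θ(f(n)) = Θ(n³).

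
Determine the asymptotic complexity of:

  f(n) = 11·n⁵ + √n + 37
O(n⁵)

The dominant term in 11·n⁵ + √n + 37 is 11·n⁵, which is Θ(n⁵).
Lower-order terms (√n, 37) are asymptotically negligible.
Constants are absorbed, so the tightest bound is O(n⁵).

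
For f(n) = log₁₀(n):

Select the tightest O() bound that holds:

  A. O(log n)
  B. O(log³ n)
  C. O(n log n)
A

f(n) = log₁₀(n) is O(log n).
All listed options are valid Big-O bounds (upper bounds),
but O(log n) is the tightest (smallest valid bound).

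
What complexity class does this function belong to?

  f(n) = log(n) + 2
O(log n)

The dominant term in log(n) + 2 is log(n), which is Θ(log n).
Lower-order terms (2) are asymptotically negligible.
Constants are absorbed, so the tightest bound is O(log n).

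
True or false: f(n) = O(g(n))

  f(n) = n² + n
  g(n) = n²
True

f(n) = n² + n and g(n) = n² are both O(n²).
Big-O permits equal growth rates (f ≤ c·g for some c), so f(n) = O(g(n)) is true.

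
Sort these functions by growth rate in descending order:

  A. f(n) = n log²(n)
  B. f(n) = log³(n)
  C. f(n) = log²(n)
A > B > C

Comparing growth rates:
A = n log²(n) is O(n log² n)
B = log³(n) is O(log³ n)
C = log²(n) is O(log² n)

Therefore, the order from fastest to slowest is: A > B > C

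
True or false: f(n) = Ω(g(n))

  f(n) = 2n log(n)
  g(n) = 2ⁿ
False

f(n) = 2n log(n) is O(n log n), and g(n) = 2ⁿ is O(2ⁿ).
Since O(n log n) grows slower than O(2ⁿ), f(n) = Ω(g(n)) is false.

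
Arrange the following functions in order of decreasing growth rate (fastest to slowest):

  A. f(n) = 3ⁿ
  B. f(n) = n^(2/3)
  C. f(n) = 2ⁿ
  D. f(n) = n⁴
A > C > D > B

Comparing growth rates:
A = 3ⁿ is O(3ⁿ)
C = 2ⁿ is O(2ⁿ)
D = n⁴ is O(n⁴)
B = n^(2/3) is O(n^(2/3))

Therefore, the order from fastest to slowest is: A > C > D > B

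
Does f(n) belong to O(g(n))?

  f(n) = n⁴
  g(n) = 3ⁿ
True

f(n) = n⁴ is O(n⁴), and g(n) = 3ⁿ is O(3ⁿ).
Since O(n⁴) ⊆ O(3ⁿ) (f grows no faster than g), f(n) = O(g(n)) is true.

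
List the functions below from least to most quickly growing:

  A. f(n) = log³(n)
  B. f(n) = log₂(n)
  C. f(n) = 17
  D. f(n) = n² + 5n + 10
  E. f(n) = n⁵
C < B < A < D < E

Comparing growth rates:
C = 17 is O(1)
B = log₂(n) is O(log n)
A = log³(n) is O(log³ n)
D = n² + 5n + 10 is O(n²)
E = n⁵ is O(n⁵)

Therefore, the order from slowest to fastest is: C < B < A < D < E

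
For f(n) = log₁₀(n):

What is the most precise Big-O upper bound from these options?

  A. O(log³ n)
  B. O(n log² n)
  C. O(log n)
C

f(n) = log₁₀(n) is O(log n).
All listed options are valid Big-O bounds (upper bounds),
but O(log n) is the tightest (smallest valid bound).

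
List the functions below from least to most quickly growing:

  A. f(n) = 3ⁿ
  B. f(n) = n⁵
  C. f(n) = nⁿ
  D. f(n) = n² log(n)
D < B < A < C

Comparing growth rates:
D = n² log(n) is O(n² log n)
B = n⁵ is O(n⁵)
A = 3ⁿ is O(3ⁿ)
C = nⁿ is O(nⁿ)

Therefore, the order from slowest to fastest is: D < B < A < C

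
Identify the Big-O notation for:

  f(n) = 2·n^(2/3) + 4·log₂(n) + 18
O(n^(2/3))

The dominant term in 2·n^(2/3) + 4·log₂(n) + 18 is 2·n^(2/3), which is Θ(n^(2/3)).
Lower-order terms (4·log₂(n), 18) are asymptotically negligible.
Constants are absorbed, so the tightest bound is O(n^(2/3)).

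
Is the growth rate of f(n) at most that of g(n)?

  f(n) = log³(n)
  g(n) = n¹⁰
True

f(n) = log³(n) is O(log³ n), and g(n) = n¹⁰ is O(n¹⁰).
Since O(log³ n) ⊆ O(n¹⁰) (f grows no faster than g), f(n) = O(g(n)) is true.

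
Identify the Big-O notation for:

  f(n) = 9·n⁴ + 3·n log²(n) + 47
O(n⁴)

The dominant term in 9·n⁴ + 3·n log²(n) + 47 is 9·n⁴, which is Θ(n⁴).
Lower-order terms (3·n log²(n), 47) are asymptotically negligible.
Constants are absorbed, so the tightest bound is O(n⁴).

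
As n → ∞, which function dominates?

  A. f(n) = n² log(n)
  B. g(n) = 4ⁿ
B

f(n) = n² log(n) is O(n² log n), while g(n) = 4ⁿ is O(4ⁿ).
Since O(4ⁿ) grows faster than O(n² log n), g(n) dominates.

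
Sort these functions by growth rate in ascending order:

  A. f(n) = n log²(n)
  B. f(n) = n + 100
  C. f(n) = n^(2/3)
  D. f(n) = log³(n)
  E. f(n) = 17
E < D < C < B < A

Comparing growth rates:
E = 17 is O(1)
D = log³(n) is O(log³ n)
C = n^(2/3) is O(n^(2/3))
B = n + 100 is O(n)
A = n log²(n) is O(n log² n)

Therefore, the order from slowest to fastest is: E < D < C < B < A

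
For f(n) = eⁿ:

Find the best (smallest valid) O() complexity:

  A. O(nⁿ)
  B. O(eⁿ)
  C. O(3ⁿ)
B

f(n) = eⁿ is O(eⁿ).
All listed options are valid Big-O bounds (upper bounds),
but O(eⁿ) is the tightest (smallest valid bound).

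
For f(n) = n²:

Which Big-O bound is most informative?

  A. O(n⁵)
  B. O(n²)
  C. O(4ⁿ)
B

f(n) = n² is O(n²).
All listed options are valid Big-O bounds (upper bounds),
but O(n²) is the tightest (smallest valid bound).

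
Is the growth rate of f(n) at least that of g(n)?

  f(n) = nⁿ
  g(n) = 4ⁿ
True

f(n) = nⁿ is O(nⁿ), and g(n) = 4ⁿ is O(4ⁿ).
Since O(nⁿ) grows at least as fast as O(4ⁿ), f(n) = Ω(g(n)) is true.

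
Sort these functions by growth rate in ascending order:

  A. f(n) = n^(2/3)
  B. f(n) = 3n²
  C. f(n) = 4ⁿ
A < B < C

Comparing growth rates:
A = n^(2/3) is O(n^(2/3))
B = 3n² is O(n²)
C = 4ⁿ is O(4ⁿ)

Therefore, the order from slowest to fastest is: A < B < C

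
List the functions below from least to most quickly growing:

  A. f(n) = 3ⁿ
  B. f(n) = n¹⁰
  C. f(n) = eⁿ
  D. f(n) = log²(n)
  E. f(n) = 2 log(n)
E < D < B < C < A

Comparing growth rates:
E = 2 log(n) is O(log n)
D = log²(n) is O(log² n)
B = n¹⁰ is O(n¹⁰)
C = eⁿ is O(eⁿ)
A = 3ⁿ is O(3ⁿ)

Therefore, the order from slowest to fastest is: E < D < B < C < A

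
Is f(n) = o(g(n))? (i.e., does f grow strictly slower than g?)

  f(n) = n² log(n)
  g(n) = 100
False

f(n) = n² log(n) is O(n² log n), and g(n) = 100 is O(1).
Since O(n² log n) grows faster than or equal to O(1), f(n) = o(g(n)) is false.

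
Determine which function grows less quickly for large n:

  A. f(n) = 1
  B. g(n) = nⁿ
A

f(n) = 1 is O(1), while g(n) = nⁿ is O(nⁿ).
Since O(1) grows slower than O(nⁿ), f(n) is dominated.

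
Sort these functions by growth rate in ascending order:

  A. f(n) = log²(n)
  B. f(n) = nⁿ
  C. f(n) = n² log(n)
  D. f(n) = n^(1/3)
A < D < C < B

Comparing growth rates:
A = log²(n) is O(log² n)
D = n^(1/3) is O(n^(1/3))
C = n² log(n) is O(n² log n)
B = nⁿ is O(nⁿ)

Therefore, the order from slowest to fastest is: A < D < C < B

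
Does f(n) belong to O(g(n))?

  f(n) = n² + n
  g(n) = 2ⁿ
True

f(n) = n² + n is O(n²), and g(n) = 2ⁿ is O(2ⁿ).
Since O(n²) ⊆ O(2ⁿ) (f grows no faster than g), f(n) = O(g(n)) is true.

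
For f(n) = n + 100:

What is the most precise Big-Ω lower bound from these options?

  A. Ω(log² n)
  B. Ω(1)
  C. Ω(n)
C

f(n) = n + 100 is Ω(n).
All listed options are valid Big-Ω bounds (lower bounds),
but Ω(n) is the tightest (largest valid bound).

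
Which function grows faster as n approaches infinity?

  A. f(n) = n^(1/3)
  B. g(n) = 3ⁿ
B

f(n) = n^(1/3) is O(n^(1/3)), while g(n) = 3ⁿ is O(3ⁿ).
Since O(3ⁿ) grows faster than O(n^(1/3)), g(n) dominates.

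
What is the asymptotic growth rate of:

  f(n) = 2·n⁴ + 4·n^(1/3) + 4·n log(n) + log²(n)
Θ(n⁴)

Order the terms by growth rate: log²(n) ≺ 4·n^(1/3) ≺ 4·n log(n) ≺ 2·n⁴.
The fastest-growing term 2·n⁴ dominates as n → ∞; dropping its constant factor gives Θ(n⁴).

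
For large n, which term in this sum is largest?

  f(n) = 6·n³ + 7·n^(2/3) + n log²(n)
6·n³

Looking at each term:
  - 6·n³ is O(n³)
  - 7·n^(2/3) is O(n^(2/3))
  - n log²(n) is O(n log² n)

The term 6·n³ (O(n³)) grows fastest and dominates all others.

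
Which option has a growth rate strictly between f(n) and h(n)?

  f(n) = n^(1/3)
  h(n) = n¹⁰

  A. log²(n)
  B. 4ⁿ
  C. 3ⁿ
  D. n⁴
D

We need g(n) with n^(1/3) = o(g(n)) and g(n) = o(n¹⁰), i.e. O(n^(1/3)) ≺ g ≺ O(n¹⁰).
Check each option:
  A. log²(n) — O(log² n) does not grow strictly faster than f(n)
  B. 4ⁿ — O(4ⁿ) does not grow strictly slower than h(n)
  C. 3ⁿ — O(3ⁿ) does not grow strictly slower than h(n)
  D. n⁴ — O(n⁴) is strictly between O(n^(1/3)) and O(n¹⁰) ✓

Only option D (n⁴) lies strictly between.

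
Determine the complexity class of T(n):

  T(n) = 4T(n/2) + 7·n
Θ(n²)

Master Theorem: a = 4, b = 2, f(n) = 7·n.
Compute the critical exponent d = log₂(4) = 2.
Compare f(n) = Θ(n) against n^d:
  k = 1 < d = 2, so f(n) = O(n^(d-ε)) — Case 1.
  The recursion cost dominates: T(n) = Θ(n^d) = Θ(n²).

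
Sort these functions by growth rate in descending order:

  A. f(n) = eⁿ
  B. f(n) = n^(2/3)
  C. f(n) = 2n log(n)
A > C > B

Comparing growth rates:
A = eⁿ is O(eⁿ)
C = 2n log(n) is O(n log n)
B = n^(2/3) is O(n^(2/3))

Therefore, the order from fastest to slowest is: A > C > B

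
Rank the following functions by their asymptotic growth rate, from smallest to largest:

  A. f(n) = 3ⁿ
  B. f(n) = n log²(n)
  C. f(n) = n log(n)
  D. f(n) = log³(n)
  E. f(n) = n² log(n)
D < C < B < E < A

Comparing growth rates:
D = log³(n) is O(log³ n)
C = n log(n) is O(n log n)
B = n log²(n) is O(n log² n)
E = n² log(n) is O(n² log n)
A = 3ⁿ is O(3ⁿ)

Therefore, the order from slowest to fastest is: D < C < B < E < A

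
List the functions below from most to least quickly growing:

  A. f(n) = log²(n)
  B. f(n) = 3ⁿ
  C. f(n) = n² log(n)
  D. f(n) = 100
B > C > A > D

Comparing growth rates:
B = 3ⁿ is O(3ⁿ)
C = n² log(n) is O(n² log n)
A = log²(n) is O(log² n)
D = 100 is O(1)

Therefore, the order from fastest to slowest is: B > C > A > D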